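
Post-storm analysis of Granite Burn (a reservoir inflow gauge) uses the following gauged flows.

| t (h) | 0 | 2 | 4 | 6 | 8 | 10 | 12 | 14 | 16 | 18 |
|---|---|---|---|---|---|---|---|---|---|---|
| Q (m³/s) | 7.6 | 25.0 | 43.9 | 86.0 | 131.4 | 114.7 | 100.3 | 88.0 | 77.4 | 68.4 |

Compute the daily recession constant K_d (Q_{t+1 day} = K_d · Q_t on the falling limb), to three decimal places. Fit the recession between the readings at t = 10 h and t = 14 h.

Between t = 10 h and t = 14 h the flow falls from 114.7 to 88.0 m³/s over 2×2 h = 4 h.
Per-interval ratio K = (88.0/114.7)^(1/2) = 0.8759; K_d = K^(24/2) = 0.204.

K_d ≈ 0.204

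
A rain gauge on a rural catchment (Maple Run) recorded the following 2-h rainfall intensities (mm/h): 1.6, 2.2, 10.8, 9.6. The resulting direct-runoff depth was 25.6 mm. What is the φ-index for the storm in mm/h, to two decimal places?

Only the 2 blocks with intensity above φ contribute runoff: 10.8, 9.6 mm/h.
Σ(I−φ)·Δt = d  ⇒  (10.8+9.6 − 2φ)·2 = 25.6
φ = (20.40 − 25.6/2) / 2 = 3.80 mm/h.

φ ≈ 3.80 mm/h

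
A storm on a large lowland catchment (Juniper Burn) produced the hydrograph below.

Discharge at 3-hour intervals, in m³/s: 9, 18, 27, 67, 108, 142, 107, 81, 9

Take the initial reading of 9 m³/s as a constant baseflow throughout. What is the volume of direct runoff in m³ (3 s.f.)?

Direct-runoff ordinates (Q − Q_b): 0.0, 9.0, 18.0, 58.0, 99.0, 133.0, 98.0, 72.0, 0.0 m³/s.
ΣQ_DR = 487.0 m³/s.
With Δt = 3 h = 10800 s, V = ΣQ_DR · Δt = 487.0 × 10800 = 5.26 × 10^6 m³.

V ≈ 5.26 × 10^6 m³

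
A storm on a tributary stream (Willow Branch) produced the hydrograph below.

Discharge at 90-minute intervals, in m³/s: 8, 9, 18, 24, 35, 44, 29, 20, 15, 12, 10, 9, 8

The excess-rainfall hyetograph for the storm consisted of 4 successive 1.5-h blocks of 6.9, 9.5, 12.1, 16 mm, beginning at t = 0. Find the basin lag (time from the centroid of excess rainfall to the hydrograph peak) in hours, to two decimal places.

t_L ≈ 4.00 h

Centroid of excess rainfall: t_c = Σ P_i·t̄_i / ΣP_i = 3.5039 h (block centres at 0.75, 2.25, 3.75, 5.25 h).
Hydrograph peak occurs at t = 7.5 h, so basin lag t_L = 7.5 − 3.5039 = 4.00 h.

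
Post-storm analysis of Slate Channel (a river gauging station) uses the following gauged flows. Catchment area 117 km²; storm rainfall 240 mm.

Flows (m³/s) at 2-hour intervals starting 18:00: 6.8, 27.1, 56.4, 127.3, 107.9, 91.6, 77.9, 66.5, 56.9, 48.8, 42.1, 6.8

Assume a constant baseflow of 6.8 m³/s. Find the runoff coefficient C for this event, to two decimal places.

C ≈ 0.16

ΣQ_DR = 634.5 m³/s; V = ΣQ_DR·Δt = 4.568 × 10^6 m³.
Runoff depth d = V / A = 39.05 mm.
C = d / P = 39.05 / 240 = 0.16.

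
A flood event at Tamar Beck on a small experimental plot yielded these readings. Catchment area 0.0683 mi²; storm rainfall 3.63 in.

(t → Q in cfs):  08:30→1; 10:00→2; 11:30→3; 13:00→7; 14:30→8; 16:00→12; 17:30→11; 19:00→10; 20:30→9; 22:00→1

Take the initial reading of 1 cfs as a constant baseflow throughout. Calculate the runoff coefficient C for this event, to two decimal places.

ΣQ_DR = 54.00 cfs; V = ΣQ_DR·Δt = 2.916 × 10^5 ft³.
Runoff depth d = V / A = 1.838 in.
C = d / P = 1.838 / 3.63 = 0.51.

C ≈ 0.51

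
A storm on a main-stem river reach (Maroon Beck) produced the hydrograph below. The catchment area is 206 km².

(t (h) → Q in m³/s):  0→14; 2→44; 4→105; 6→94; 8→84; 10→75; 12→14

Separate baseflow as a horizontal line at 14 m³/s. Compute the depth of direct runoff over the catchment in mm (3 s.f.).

d ≈ 11.6 mm

Direct runoff: 0.0, 30.0, 91.0, 80.0, 70.0, 61.0, 0.0 m³/s; ΣQ_DR = 332.0 m³/s.
V = ΣQ_DR · Δt = 332.0 × 7200 s = 2.390 × 10^6 m³.
Over A = 206 km², depth = V / A = 11.6 mm.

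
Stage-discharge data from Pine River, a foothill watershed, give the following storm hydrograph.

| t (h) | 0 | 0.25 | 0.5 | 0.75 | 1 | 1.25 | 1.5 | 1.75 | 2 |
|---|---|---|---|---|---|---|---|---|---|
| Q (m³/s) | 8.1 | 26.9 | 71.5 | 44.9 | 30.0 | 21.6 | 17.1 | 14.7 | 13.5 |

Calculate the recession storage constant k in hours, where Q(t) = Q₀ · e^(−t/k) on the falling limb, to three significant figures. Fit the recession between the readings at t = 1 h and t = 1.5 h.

k ≈ 0.889 h

On the falling limb, Q drops from 30.0 to 17.1 m³/s between t = 1 h and t = 1.5 h (Δt = 0.5 h).
k = −Δt / ln(Q₂/Q₁) = −0.5 / ln(17.1/30.0) = 0.889 h.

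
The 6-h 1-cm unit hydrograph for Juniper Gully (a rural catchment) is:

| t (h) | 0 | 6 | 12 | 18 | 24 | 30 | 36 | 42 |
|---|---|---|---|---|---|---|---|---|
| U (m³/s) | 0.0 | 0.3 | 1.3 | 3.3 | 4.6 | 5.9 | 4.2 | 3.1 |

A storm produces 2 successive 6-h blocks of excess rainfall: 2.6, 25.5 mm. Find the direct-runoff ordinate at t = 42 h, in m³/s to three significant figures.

By discrete convolution, Q_j = Σ (P_i / 10 mm) · U_{j−i}.
At t = 42 h (j=7): Q = (2.6/10)·3.1 + (25.5/10)·4.2 = 11.5 m³/s.

Q ≈ 11.5 m³/s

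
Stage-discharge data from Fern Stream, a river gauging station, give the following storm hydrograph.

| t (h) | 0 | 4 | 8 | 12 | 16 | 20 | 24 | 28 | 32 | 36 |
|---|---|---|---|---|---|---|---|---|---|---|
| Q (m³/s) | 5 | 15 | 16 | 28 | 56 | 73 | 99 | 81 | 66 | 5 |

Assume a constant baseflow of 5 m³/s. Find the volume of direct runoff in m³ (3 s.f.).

V ≈ 5.67 × 10^6 m³

Direct-runoff ordinates (Q − Q_b): 0.0, 10.0, 11.0, 23.0, 51.0, 68.0, 94.0, 76.0, 61.0, 0.0 m³/s.
ΣQ_DR = 394.0 m³/s.
With Δt = 4 h = 14400 s, V = ΣQ_DR · Δt = 394.0 × 14400 = 5.67 × 10^6 m³.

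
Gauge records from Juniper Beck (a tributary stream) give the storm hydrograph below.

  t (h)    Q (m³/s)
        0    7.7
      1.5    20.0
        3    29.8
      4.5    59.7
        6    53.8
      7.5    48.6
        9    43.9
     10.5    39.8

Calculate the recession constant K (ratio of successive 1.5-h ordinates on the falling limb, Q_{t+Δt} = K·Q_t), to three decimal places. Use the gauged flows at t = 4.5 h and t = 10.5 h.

K ≈ 0.904

Using the recession-limb readings at t = 4.5 h and t = 10.5 h: Q falls from 59.7 to 39.8 m³/s over 4 intervals.
K = (Q₂/Q₁)^(1/4) = (39.8/59.7)^(1/4) = 0.904.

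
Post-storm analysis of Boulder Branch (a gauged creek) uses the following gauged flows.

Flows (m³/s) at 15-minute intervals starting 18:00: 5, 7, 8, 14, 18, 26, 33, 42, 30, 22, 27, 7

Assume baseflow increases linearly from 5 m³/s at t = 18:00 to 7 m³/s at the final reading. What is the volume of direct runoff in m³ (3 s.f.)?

V ≈ 1.50 × 10^5 m³

Direct-runoff ordinates (Q − Q_b): 0.00, 1.82, 2.64, 8.45, 12.27, 20.09, 26.91, 35.73, 23.55, 15.36, 20.18, 0.00 m³/s.
ΣQ_DR = 167.0 m³/s.
With Δt = 0.25 h = 900 s, V = ΣQ_DR · Δt = 167.0 × 900 = 1.50 × 10^5 m³.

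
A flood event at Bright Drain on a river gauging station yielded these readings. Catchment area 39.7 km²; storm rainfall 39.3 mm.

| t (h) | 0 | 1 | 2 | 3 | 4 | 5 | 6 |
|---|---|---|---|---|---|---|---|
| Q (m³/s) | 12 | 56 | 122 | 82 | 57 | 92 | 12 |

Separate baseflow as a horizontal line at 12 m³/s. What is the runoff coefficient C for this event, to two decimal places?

C ≈ 0.81

ΣQ_DR = 349.0 m³/s; V = ΣQ_DR·Δt = 1.256 × 10^6 m³.
Runoff depth d = V / A = 31.65 mm.
C = d / P = 31.65 / 39.3 = 0.81.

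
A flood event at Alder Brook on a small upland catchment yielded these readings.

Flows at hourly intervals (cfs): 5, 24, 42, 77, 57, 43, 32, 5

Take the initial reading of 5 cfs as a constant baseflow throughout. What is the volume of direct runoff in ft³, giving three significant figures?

V ≈ 8.82 × 10^5 ft³

Direct-runoff ordinates (Q − Q_b): 0.0, 19.0, 37.0, 72.0, 52.0, 38.0, 27.0, 0.0 cfs.
ΣQ_DR = 245.0 cfs.
With Δt = 1 h = 3600 s, V = ΣQ_DR · Δt = 245.0 × 3600 = 8.82 × 10^5 ft³.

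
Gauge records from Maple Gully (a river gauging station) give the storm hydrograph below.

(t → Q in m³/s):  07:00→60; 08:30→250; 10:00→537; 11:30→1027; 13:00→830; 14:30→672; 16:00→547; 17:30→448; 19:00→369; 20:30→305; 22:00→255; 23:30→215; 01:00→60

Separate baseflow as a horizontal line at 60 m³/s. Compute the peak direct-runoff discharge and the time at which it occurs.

Subtracting baseflow gives direct-runoff ordinates: 0.0, 190.0, 477.0, 967.0, 770.0, 612.0, 487.0, 388.0, 309.0, 245.0, 195.0, 155.0, 0.0 m³/s.
The maximum is 967.0 m³/s, occurring at the reading for t = 11:30.

Q_p = 967.0 m³/s at t = 11:30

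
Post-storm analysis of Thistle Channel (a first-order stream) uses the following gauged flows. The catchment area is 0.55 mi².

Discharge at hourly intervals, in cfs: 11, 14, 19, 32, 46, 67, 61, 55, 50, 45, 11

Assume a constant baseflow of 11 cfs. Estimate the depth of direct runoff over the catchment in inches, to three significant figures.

d ≈ 0.817 in

Direct runoff: 0.0, 3.0, 8.0, 21.0, 35.0, 56.0, 50.0, 44.0, 39.0, 34.0, 0.0 cfs; ΣQ_DR = 290.0 cfs.
V = ΣQ_DR · Δt = 290.0 × 3600 s = 1.044 × 10^6 ft³.
Over A = 0.55 mi², depth = V / A = 0.817 in.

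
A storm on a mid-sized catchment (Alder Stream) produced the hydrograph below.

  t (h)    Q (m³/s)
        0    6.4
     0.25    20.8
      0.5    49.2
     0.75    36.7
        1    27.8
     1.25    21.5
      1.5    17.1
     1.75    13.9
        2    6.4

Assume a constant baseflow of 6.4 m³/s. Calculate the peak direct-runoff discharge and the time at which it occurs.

Subtracting baseflow gives direct-runoff ordinates: 0.0, 14.4, 42.8, 30.3, 21.4, 15.1, 10.7, 7.5, 0.0 m³/s.
The maximum is 42.8 m³/s, occurring at the reading for t = 0.5 h.

Q_p = 42.8 m³/s at t = 0.5 h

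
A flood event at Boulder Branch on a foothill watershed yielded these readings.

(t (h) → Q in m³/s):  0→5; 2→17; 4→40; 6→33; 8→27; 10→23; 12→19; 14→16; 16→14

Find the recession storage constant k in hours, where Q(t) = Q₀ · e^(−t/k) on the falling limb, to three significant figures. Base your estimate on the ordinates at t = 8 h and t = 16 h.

On the falling limb, Q drops from 27 to 14 m³/s between t = 8 h and t = 16 h (Δt = 8 h).
k = −Δt / ln(Q₂/Q₁) = −8 / ln(14/27) = 12.2 h.

k ≈ 12.2 h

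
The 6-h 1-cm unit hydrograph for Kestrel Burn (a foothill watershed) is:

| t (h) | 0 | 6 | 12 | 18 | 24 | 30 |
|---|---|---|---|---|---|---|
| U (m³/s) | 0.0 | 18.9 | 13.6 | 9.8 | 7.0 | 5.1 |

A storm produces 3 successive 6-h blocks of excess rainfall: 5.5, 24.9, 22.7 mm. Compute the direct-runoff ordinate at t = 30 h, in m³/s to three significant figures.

By discrete convolution, Q_j = Σ (P_i / 10 mm) · U_{j−i}.
At t = 30 h (j=5): Q = (5.5/10)·5.1 + (24.9/10)·7.0 + (22.7/10)·9.8 = 42.5 m³/s.

Q ≈ 42.5 m³/s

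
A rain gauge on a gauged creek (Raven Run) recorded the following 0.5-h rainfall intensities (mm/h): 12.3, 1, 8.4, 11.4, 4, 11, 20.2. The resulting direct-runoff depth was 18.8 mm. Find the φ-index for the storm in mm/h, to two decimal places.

φ ≈ 5.14 mm/h

Only the 5 blocks with intensity above φ contribute runoff: 12.3, 8.4, 11.4, 11, 20.2 mm/h.
Σ(I−φ)·Δt = d  ⇒  (12.3+8.4+11.4+11+20.2 − 5φ)·0.5 = 18.8
φ = (63.30 − 18.8/0.5) / 5 = 5.14 mm/h.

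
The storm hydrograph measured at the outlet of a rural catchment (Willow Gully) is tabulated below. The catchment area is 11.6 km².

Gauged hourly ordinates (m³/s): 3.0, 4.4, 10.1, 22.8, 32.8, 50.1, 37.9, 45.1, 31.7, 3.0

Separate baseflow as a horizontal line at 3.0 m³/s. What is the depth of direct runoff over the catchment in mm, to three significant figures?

d ≈ 65.5 mm

Direct runoff: 0.0, 1.4, 7.1, 19.8, 29.8, 47.1, 34.9, 42.1, 28.7, 0.0 m³/s; ΣQ_DR = 210.9 m³/s.
V = ΣQ_DR · Δt = 210.9 × 3600 s = 7.592 × 10^5 m³.
Over A = 11.6 km², depth = V / A = 65.5 mm.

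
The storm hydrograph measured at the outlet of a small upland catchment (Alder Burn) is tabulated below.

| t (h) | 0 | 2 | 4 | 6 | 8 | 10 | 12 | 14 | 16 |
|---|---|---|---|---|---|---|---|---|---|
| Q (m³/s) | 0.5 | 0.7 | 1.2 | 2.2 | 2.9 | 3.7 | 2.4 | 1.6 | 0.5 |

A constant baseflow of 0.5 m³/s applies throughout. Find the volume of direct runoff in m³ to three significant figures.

Direct-runoff ordinates (Q − Q_b): 0.0, 0.2, 0.7, 1.7, 2.4, 3.2, 1.9, 1.1, 0.0 m³/s.
ΣQ_DR = 11.20 m³/s.
With Δt = 2 h = 7200 s, V = ΣQ_DR · Δt = 11.20 × 7200 = 80600 m³.

V ≈ 80600 m³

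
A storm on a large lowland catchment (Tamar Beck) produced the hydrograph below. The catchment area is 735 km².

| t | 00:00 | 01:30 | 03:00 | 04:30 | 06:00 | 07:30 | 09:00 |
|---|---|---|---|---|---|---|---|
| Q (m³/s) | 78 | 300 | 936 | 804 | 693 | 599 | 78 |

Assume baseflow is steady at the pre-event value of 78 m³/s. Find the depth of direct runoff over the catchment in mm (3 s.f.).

Direct runoff: 0.0, 222.0, 858.0, 726.0, 615.0, 521.0, 0.0 m³/s; ΣQ_DR = 2942 m³/s.
V = ΣQ_DR · Δt = 2942 × 5400 s = 1.589 × 10^7 m³.
Over A = 735 km², depth = V / A = 21.6 mm.

d ≈ 21.6 mm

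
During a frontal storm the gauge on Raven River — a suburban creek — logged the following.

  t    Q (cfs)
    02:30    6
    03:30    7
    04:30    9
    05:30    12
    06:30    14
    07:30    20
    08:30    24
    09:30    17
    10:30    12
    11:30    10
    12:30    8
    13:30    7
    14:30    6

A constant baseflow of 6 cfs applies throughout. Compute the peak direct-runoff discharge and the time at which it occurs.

Subtracting baseflow gives direct-runoff ordinates: 0.0, 1.0, 3.0, 6.0, 8.0, 14.0, 18.0, 11.0, 6.0, 4.0, 2.0, 1.0, 0.0 cfs.
The maximum is 18.0 cfs, occurring at the reading for t = 08:30.

Q_p = 18.0 cfs at t = 08:30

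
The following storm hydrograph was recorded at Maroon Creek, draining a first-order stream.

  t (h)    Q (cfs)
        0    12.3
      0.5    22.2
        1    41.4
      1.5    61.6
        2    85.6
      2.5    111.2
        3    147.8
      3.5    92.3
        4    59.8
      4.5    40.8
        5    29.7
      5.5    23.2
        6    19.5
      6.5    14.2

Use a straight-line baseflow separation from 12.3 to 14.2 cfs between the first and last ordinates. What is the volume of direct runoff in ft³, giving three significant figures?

V ≈ 1.04 × 10^6 ft³

Direct-runoff ordinates (Q − Q_b): 0.00, 9.75, 28.81, 48.86, 72.72, 98.17, 134.62, 78.98, 46.33, 27.18, 15.94, 9.29, 5.45, 0.00 cfs.
ΣQ_DR = 576.1 cfs.
With Δt = 0.5 h = 1800 s, V = ΣQ_DR · Δt = 576.1 × 1800 = 1.04 × 10^6 ft³.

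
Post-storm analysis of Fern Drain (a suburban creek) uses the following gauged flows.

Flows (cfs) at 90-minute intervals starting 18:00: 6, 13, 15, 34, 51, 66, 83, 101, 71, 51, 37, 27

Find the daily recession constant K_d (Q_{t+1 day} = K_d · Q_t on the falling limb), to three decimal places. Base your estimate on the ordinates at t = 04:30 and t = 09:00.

K_d ≈ 0.005

Between t = 04:30 and t = 09:00 the flow falls from 101 to 37 cfs over 3×1.5 h = 4.5 h.
Per-interval ratio K = (37/101)^(1/3) = 0.7155; K_d = K^(24/1.5) = 0.005.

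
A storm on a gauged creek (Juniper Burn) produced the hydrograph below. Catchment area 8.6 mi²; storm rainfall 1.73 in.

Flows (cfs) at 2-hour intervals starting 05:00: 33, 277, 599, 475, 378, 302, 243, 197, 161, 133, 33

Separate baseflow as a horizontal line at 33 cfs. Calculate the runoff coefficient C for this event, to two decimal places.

C ≈ 0.51

ΣQ_DR = 2468 cfs; V = ΣQ_DR·Δt = 1.777 × 10^7 ft³.
Runoff depth d = V / A = 0.8894 in.
C = d / P = 0.8894 / 1.73 = 0.51.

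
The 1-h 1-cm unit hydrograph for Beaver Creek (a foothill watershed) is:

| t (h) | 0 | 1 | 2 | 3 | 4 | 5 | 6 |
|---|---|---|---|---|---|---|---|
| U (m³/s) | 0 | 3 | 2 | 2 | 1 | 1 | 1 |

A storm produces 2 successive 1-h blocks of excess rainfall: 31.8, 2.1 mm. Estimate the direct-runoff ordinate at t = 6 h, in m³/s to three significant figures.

By discrete convolution, Q_j = Σ (P_i / 10 mm) · U_{j−i}.
At t = 6 h (j=6): Q = (31.8/10)·1 + (2.1/10)·1 = 3.39 m³/s.

Q ≈ 3.39 m³/s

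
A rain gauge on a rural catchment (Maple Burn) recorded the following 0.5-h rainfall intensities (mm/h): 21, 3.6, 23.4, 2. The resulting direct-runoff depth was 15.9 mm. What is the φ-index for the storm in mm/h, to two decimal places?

φ ≈ 6.30 mm/h

Only the 2 blocks with intensity above φ contribute runoff: 21, 23.4 mm/h.
Σ(I−φ)·Δt = d  ⇒  (21+23.4 − 2φ)·0.5 = 15.9
φ = (44.40 − 15.9/0.5) / 2 = 6.30 mm/h.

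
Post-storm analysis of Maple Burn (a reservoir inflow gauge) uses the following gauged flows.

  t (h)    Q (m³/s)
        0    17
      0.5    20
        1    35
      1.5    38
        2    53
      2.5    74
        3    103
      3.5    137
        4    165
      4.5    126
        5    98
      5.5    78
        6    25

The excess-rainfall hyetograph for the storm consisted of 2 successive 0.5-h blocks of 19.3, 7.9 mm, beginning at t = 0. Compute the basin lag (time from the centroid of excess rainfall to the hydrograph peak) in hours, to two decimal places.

t_L ≈ 3.60 h

Centroid of excess rainfall: t_c = Σ P_i·t̄_i / ΣP_i = 0.3952 h (block centres at 0.25, 0.75 h).
Hydrograph peak occurs at t = 4 h, so basin lag t_L = 4 − 0.3952 = 3.60 h.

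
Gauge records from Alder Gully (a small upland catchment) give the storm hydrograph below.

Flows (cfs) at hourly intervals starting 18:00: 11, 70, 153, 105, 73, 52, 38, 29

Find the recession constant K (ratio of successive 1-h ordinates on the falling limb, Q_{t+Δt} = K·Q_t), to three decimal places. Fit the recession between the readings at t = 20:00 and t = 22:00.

K ≈ 0.691

Using the recession-limb readings at t = 20:00 and t = 22:00: Q falls from 153 to 73 cfs over 2 intervals.
K = (Q₂/Q₁)^(1/2) = (73/153)^(1/2) = 0.691.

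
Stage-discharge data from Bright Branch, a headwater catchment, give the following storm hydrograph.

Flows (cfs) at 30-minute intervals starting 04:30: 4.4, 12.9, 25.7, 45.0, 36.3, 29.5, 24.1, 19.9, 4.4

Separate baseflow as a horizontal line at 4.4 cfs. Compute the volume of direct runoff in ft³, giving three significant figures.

V ≈ 2.93 × 10^5 ft³

Direct-runoff ordinates (Q − Q_b): 0.0, 8.5, 21.3, 40.6, 31.9, 25.1, 19.7, 15.5, 0.0 cfs.
ΣQ_DR = 162.6 cfs.
With Δt = 0.5 h = 1800 s, V = ΣQ_DR · Δt = 162.6 × 1800 = 2.93 × 10^5 ft³.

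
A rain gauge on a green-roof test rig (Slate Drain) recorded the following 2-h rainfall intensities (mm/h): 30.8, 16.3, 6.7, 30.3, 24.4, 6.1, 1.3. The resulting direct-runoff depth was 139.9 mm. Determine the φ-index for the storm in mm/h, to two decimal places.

φ ≈ 7.96 mm/h

Only the 4 blocks with intensity above φ contribute runoff: 30.8, 16.3, 30.3, 24.4 mm/h.
Σ(I−φ)·Δt = d  ⇒  (30.8+16.3+30.3+24.4 − 4φ)·2 = 139.9
φ = (101.8 − 139.9/2) / 4 = 7.96 mm/h.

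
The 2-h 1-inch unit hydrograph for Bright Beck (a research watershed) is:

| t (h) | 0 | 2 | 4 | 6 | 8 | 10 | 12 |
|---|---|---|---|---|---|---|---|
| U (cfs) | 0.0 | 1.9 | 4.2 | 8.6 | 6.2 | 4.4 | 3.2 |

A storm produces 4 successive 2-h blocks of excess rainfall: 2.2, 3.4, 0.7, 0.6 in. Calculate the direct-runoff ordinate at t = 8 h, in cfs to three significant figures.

Q ≈ 47.0 cfs

By discrete convolution, Q_j = Σ (P_i / 1 in) · U_{j−i}.
At t = 8 h (j=4): Q = (2.2/1)·6.2 + (3.4/1)·8.6 + (0.7/1)·4.2 + (0.6/1)·1.9 = 47.0 cfs.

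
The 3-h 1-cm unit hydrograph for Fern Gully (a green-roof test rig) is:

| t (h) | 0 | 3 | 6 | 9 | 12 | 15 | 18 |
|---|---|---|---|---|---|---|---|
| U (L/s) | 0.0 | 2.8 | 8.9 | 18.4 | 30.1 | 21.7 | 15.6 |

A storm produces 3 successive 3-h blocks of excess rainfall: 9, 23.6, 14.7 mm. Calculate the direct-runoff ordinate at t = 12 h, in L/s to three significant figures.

Q ≈ 83.6 L/s

By discrete convolution, Q_j = Σ (P_i / 10 mm) · U_{j−i}.
At t = 12 h (j=4): Q = (9/10)·30.1 + (23.6/10)·18.4 + (14.7/10)·8.9 = 83.6 L/s.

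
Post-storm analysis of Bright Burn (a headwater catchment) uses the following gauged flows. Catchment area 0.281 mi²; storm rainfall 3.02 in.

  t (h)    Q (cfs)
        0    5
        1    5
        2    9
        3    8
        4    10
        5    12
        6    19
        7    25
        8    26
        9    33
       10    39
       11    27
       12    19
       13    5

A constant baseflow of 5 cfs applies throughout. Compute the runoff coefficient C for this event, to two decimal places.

ΣQ_DR = 172.0 cfs; V = ΣQ_DR·Δt = 6.192 × 10^5 ft³.
Runoff depth d = V / A = 0.9485 in.
C = d / P = 0.9485 / 3.02 = 0.31.

C ≈ 0.31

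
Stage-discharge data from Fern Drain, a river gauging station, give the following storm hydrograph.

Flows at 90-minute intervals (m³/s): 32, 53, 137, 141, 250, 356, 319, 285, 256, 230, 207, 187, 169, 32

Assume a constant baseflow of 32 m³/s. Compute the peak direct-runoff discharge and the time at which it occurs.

Q_p = 324.0 m³/s at t = 7.5 h

Subtracting baseflow gives direct-runoff ordinates: 0.0, 21.0, 105.0, 109.0, 218.0, 324.0, 287.0, 253.0, 224.0, 198.0, 175.0, 155.0, 137.0, 0.0 m³/s.
The maximum is 324.0 m³/s, occurring at the reading for t = 7.5 h.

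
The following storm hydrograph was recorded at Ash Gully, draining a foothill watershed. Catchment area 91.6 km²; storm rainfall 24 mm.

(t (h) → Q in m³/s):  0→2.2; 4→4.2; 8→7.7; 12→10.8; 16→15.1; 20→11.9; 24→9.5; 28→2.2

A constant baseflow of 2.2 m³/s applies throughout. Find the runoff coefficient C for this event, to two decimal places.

ΣQ_DR = 46.00 m³/s; V = ΣQ_DR·Δt = 6.624 × 10^5 m³.
Runoff depth d = V / A = 7.231 mm.
C = d / P = 7.231 / 24 = 0.30.

C ≈ 0.30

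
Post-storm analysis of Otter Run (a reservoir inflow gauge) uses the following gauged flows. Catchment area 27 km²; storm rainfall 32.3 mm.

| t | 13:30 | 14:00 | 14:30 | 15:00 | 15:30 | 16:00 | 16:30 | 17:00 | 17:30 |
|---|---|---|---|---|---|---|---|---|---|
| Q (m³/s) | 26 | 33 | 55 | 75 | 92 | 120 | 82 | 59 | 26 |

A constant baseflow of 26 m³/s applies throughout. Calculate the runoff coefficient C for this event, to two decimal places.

ΣQ_DR = 334.0 m³/s; V = ΣQ_DR·Δt = 6.012 × 10^5 m³.
Runoff depth d = V / A = 22.27 mm.
C = d / P = 22.27 / 32.3 = 0.69.

C ≈ 0.69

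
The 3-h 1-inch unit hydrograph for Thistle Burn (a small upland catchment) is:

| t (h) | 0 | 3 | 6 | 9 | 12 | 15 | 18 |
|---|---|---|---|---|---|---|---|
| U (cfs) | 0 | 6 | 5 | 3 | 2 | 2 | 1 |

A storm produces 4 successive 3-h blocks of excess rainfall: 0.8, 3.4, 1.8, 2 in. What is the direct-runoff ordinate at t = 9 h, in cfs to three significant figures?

Q ≈ 30.2 cfs

By discrete convolution, Q_j = Σ (P_i / 1 in) · U_{j−i}.
At t = 9 h (j=3): Q = (0.8/1)·3 + (3.4/1)·5 + (1.8/1)·6 + (2/1)·0 = 30.2 cfs.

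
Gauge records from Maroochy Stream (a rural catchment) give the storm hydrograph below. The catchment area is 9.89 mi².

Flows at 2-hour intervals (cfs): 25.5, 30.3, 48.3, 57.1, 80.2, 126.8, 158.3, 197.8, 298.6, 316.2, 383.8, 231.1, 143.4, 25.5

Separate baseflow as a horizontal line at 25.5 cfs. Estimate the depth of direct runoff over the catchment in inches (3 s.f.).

d ≈ 0.553 in

Direct runoff: 0.0, 4.8, 22.8, 31.6, 54.7, 101.3, 132.8, 172.3, 273.1, 290.7, 358.3, 205.6, 117.9, 0.0 cfs; ΣQ_DR = 1766 cfs.
V = ΣQ_DR · Δt = 1766 × 7200 s = 1.271 × 10^7 ft³.
Over A = 9.89 mi², depth = V / A = 0.553 in.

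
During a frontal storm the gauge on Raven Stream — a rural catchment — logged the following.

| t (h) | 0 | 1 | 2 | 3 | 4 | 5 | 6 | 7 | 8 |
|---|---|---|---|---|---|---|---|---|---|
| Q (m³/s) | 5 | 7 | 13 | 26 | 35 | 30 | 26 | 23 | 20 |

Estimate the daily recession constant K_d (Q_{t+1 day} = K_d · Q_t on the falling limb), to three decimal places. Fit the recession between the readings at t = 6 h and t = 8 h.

K_d ≈ 0.043

Between t = 6 h and t = 8 h the flow falls from 26 to 20 m³/s over 2×1 h = 2 h.
Per-interval ratio K = (20/26)^(1/2) = 0.8771; K_d = K^(24/1) = 0.043.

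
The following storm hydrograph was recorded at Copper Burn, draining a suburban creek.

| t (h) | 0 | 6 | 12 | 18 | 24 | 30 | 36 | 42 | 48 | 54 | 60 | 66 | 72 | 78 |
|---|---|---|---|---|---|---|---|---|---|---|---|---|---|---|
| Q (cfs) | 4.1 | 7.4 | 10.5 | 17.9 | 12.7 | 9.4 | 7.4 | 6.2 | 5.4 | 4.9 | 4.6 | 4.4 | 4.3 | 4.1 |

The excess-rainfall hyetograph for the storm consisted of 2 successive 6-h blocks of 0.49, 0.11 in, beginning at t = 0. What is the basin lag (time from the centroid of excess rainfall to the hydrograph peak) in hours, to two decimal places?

t_L ≈ 13.90 h

Centroid of excess rainfall: t_c = Σ P_i·t̄_i / ΣP_i = 4.1000 h (block centres at 3, 9 h).
Hydrograph peak occurs at t = 18 h, so basin lag t_L = 18 − 4.1000 = 13.90 h.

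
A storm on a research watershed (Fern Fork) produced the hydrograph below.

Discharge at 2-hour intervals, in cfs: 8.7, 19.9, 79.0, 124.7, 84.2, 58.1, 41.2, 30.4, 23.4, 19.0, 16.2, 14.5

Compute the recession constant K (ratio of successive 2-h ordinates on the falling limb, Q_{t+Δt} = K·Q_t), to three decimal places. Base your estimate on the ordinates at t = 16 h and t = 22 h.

Using the recession-limb readings at t = 16 h and t = 22 h: Q falls from 23.4 to 14.5 cfs over 3 intervals.
K = (Q₂/Q₁)^(1/3) = (14.5/23.4)^(1/3) = 0.853.

K ≈ 0.853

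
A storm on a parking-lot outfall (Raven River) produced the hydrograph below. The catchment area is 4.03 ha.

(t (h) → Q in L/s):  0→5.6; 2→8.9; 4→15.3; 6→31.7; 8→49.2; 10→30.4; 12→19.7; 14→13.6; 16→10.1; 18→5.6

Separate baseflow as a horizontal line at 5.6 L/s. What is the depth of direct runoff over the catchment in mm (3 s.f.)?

Direct runoff: 0.0, 3.3, 9.7, 26.1, 43.6, 24.8, 14.1, 8.0, 4.5, 0.0 L/s; ΣQ_DR = 134.1 L/s.
V = ΣQ_DR · Δt = 134.1 × 7200 s = 9.655 × 10^5 L.
Over A = 4.03 ha, depth = V / A = 24.0 mm.

d ≈ 24.0 mm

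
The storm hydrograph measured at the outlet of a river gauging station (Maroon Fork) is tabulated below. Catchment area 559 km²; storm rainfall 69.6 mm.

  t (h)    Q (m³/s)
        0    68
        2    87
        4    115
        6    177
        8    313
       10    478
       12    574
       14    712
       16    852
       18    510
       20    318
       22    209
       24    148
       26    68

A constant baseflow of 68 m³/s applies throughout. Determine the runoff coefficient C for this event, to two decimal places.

C ≈ 0.68

ΣQ_DR = 3677 m³/s; V = ΣQ_DR·Δt = 2.647 × 10^7 m³.
Runoff depth d = V / A = 47.36 mm.
C = d / P = 47.36 / 69.6 = 0.68.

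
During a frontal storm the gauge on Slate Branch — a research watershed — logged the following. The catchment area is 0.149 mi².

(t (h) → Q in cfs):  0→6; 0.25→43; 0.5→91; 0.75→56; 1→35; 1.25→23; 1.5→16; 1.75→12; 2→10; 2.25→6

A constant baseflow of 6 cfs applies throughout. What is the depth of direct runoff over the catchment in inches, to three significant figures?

Direct runoff: 0.0, 37.0, 85.0, 50.0, 29.0, 17.0, 10.0, 6.0, 4.0, 0.0 cfs; ΣQ_DR = 238.0 cfs.
V = ΣQ_DR · Δt = 238.0 × 900 s = 2.142 × 10^5 ft³.
Over A = 0.149 mi², depth = V / A = 0.619 in.

d ≈ 0.619 in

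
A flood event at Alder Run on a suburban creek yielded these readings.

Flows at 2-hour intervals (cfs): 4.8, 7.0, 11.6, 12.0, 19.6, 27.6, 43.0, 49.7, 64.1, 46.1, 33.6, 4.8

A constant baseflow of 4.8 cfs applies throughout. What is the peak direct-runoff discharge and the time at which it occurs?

Subtracting baseflow gives direct-runoff ordinates: 0.0, 2.2, 6.8, 7.2, 14.8, 22.8, 38.2, 44.9, 59.3, 41.3, 28.8, 0.0 cfs.
The maximum is 59.3 cfs, occurring at the reading for t = 16 h.

Q_p = 59.3 cfs at t = 16 h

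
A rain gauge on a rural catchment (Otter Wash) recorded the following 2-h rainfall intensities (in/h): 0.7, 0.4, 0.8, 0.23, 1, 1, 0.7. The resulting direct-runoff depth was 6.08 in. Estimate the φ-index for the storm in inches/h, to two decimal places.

Only the 6 blocks with intensity above φ contribute runoff: 0.7, 0.4, 0.8, 1, 1, 0.7 in/h.
Σ(I−φ)·Δt = d  ⇒  (0.7+0.4+0.8+1+1+0.7 − 6φ)·2 = 6.08
φ = (4.600 − 6.08/2) / 6 = 0.26 in/h.

φ ≈ 0.26 in/h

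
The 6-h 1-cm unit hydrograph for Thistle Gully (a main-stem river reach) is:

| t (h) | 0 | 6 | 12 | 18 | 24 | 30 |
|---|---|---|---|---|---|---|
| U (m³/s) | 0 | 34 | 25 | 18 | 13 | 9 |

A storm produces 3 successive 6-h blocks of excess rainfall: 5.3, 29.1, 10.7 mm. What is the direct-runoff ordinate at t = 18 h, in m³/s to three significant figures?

By discrete convolution, Q_j = Σ (P_i / 10 mm) · U_{j−i}.
At t = 18 h (j=3): Q = (5.3/10)·18 + (29.1/10)·25 + (10.7/10)·34 = 119 m³/s.

Q ≈ 119 m³/s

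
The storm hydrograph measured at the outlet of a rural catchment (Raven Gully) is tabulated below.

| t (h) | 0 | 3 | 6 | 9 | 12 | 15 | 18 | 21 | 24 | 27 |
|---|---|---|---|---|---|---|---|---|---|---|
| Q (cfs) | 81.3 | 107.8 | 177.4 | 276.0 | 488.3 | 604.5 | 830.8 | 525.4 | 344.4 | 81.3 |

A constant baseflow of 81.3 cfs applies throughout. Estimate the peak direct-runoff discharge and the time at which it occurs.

Q_p = 749.5 cfs at t = 18 h

Subtracting baseflow gives direct-runoff ordinates: 0.0, 26.5, 96.1, 194.7, 407.0, 523.2, 749.5, 444.1, 263.1, 0.0 cfs.
The maximum is 749.5 cfs, occurring at the reading for t = 18 h.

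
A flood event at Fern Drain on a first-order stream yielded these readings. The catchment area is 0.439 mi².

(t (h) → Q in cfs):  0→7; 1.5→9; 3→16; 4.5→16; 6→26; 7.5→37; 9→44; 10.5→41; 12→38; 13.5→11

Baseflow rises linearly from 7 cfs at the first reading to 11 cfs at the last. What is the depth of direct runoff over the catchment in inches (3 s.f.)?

d ≈ 0.821 in

Direct runoff: 0.00, 1.56, 8.11, 7.67, 17.22, 27.78, 34.33, 30.89, 27.44, 0.00 cfs; ΣQ_DR = 155.0 cfs.
V = ΣQ_DR · Δt = 155.0 × 5400 s = 8.370 × 10^5 ft³.
Over A = 0.439 mi², depth = V / A = 0.821 in.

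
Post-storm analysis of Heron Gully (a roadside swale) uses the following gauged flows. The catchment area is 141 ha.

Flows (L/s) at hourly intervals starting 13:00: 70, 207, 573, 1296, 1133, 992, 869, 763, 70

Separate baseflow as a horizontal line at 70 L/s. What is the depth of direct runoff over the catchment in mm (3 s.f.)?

Direct runoff: 0.0, 137.0, 503.0, 1226.0, 1063.0, 922.0, 799.0, 693.0, 0.0 L/s; ΣQ_DR = 5343 L/s.
V = ΣQ_DR · Δt = 5343 × 3600 s = 1.923 × 10^7 L.
Over A = 141 ha, depth = V / A = 13.6 mm.

d ≈ 13.6 mm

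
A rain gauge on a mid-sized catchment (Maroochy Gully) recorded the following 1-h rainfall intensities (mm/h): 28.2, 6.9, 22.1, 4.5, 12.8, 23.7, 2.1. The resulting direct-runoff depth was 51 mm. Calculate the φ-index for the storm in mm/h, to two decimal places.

Only the 4 blocks with intensity above φ contribute runoff: 28.2, 22.1, 12.8, 23.7 mm/h.
Σ(I−φ)·Δt = d  ⇒  (28.2+22.1+12.8+23.7 − 4φ)·1 = 51
φ = (86.80 − 51/1) / 4 = 8.95 mm/h.

φ ≈ 8.95 mm/h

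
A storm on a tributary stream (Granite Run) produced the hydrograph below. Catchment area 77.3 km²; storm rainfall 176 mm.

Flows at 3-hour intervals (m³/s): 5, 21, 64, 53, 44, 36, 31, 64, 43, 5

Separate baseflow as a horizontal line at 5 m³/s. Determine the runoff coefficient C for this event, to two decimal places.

ΣQ_DR = 316.0 m³/s; V = ΣQ_DR·Δt = 3.413 × 10^6 m³.
Runoff depth d = V / A = 44.15 mm.
C = d / P = 44.15 / 176 = 0.25.

C ≈ 0.25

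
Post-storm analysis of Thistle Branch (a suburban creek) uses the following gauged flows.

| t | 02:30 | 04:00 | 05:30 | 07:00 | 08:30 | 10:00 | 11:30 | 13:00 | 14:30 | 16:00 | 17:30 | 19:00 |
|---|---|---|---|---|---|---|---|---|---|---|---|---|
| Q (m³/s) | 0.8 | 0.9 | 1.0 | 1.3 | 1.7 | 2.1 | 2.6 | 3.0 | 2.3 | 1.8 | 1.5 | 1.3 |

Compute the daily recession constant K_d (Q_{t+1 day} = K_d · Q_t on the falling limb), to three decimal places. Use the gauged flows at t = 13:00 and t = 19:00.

K_d ≈ 0.035

Between t = 13:00 and t = 19:00 the flow falls from 3.0 to 1.3 m³/s over 4×1.5 h = 6 h.
Per-interval ratio K = (1.3/3.0)^(1/4) = 0.8113; K_d = K^(24/1.5) = 0.035.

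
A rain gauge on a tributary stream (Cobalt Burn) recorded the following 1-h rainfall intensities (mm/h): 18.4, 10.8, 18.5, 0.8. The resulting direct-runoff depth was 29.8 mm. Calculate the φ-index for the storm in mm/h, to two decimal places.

φ ≈ 5.97 mm/h

Only the 3 blocks with intensity above φ contribute runoff: 18.4, 10.8, 18.5 mm/h.
Σ(I−φ)·Δt = d  ⇒  (18.4+10.8+18.5 − 3φ)·1 = 29.8
φ = (47.70 − 29.8/1) / 3 = 5.97 mm/h.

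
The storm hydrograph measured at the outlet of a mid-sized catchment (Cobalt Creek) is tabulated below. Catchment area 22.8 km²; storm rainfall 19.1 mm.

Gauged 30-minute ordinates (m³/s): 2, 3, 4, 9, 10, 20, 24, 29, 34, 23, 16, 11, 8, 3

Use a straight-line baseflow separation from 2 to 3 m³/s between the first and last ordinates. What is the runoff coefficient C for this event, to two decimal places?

C ≈ 0.67

ΣQ_DR = 161.0 m³/s; V = ΣQ_DR·Δt = 2.898 × 10^5 m³.
Runoff depth d = V / A = 12.71 mm.
C = d / P = 12.71 / 19.1 = 0.67.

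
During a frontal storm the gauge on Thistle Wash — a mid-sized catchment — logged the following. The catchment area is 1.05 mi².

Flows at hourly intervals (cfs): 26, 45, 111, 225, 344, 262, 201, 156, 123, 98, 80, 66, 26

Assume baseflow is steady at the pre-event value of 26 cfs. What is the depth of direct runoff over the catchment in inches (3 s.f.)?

Direct runoff: 0.0, 19.0, 85.0, 199.0, 318.0, 236.0, 175.0, 130.0, 97.0, 72.0, 54.0, 40.0, 0.0 cfs; ΣQ_DR = 1425 cfs.
V = ΣQ_DR · Δt = 1425 × 3600 s = 5.130 × 10^6 ft³.
Over A = 1.05 mi², depth = V / A = 2.10 in.

d ≈ 2.10 in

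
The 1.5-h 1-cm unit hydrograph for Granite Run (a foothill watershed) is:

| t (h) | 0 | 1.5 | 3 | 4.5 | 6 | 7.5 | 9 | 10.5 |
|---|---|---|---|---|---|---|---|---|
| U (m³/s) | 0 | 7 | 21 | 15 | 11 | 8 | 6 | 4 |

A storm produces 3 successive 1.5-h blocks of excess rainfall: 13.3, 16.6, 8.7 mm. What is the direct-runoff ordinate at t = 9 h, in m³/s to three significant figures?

By discrete convolution, Q_j = Σ (P_i / 10 mm) · U_{j−i}.
At t = 9 h (j=6): Q = (13.3/10)·6 + (16.6/10)·8 + (8.7/10)·11 = 30.8 m³/s.

Q ≈ 30.8 m³/s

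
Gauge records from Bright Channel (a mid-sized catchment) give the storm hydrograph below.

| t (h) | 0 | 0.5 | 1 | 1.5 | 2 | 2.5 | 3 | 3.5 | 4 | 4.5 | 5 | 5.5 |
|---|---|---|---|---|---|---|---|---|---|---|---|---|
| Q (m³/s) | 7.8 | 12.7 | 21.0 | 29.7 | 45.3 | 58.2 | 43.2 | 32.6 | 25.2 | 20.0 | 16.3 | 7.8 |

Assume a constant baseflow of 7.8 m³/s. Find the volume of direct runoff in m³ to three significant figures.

Direct-runoff ordinates (Q − Q_b): 0.0, 4.9, 13.2, 21.9, 37.5, 50.4, 35.4, 24.8, 17.4, 12.2, 8.5, 0.0 m³/s.
ΣQ_DR = 226.2 m³/s.
With Δt = 0.5 h = 1800 s, V = ΣQ_DR · Δt = 226.2 × 1800 = 4.07 × 10^5 m³.

V ≈ 4.07 × 10^5 m³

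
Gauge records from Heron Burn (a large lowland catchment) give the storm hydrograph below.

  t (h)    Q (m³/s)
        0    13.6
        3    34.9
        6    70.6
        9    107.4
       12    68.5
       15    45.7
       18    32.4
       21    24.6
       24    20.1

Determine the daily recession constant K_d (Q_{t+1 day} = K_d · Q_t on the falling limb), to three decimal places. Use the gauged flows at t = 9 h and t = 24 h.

K_d ≈ 0.068

Between t = 9 h and t = 24 h the flow falls from 107.4 to 20.1 m³/s over 5×3 h = 15 h.
Per-interval ratio K = (20.1/107.4)^(1/5) = 0.7152; K_d = K^(24/3) = 0.068.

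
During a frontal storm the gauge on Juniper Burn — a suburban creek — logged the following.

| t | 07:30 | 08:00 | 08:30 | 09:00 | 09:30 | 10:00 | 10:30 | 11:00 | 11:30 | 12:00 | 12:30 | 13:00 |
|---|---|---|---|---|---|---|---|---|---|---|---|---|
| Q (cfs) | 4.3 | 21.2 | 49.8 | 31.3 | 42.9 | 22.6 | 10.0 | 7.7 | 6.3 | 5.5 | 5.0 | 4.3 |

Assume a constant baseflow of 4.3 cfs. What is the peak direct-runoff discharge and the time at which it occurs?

Subtracting baseflow gives direct-runoff ordinates: 0.0, 16.9, 45.5, 27.0, 38.6, 18.3, 5.7, 3.4, 2.0, 1.2, 0.7, 0.0 cfs.
The maximum is 45.5 cfs, occurring at the reading for t = 08:30.

Q_p = 45.5 cfs at t = 08:30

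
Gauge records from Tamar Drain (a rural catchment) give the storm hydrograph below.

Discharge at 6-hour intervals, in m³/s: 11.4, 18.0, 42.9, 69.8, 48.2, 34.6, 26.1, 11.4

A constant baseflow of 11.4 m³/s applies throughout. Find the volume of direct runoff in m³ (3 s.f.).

Direct-runoff ordinates (Q − Q_b): 0.0, 6.6, 31.5, 58.4, 36.8, 23.2, 14.7, 0.0 m³/s.
ΣQ_DR = 171.2 m³/s.
With Δt = 6 h = 21600 s, V = ΣQ_DR · Δt = 171.2 × 21600 = 3.70 × 10^6 m³.

V ≈ 3.70 × 10^6 m³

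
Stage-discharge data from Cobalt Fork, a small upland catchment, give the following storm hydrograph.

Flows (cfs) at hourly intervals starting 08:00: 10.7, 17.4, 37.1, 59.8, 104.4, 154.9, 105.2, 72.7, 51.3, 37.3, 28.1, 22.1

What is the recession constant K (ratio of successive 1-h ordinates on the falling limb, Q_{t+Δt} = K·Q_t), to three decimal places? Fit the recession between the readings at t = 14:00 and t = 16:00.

Using the recession-limb readings at t = 14:00 and t = 16:00: Q falls from 105.2 to 51.3 cfs over 2 intervals.
K = (Q₂/Q₁)^(1/2) = (51.3/105.2)^(1/2) = 0.698.

K ≈ 0.698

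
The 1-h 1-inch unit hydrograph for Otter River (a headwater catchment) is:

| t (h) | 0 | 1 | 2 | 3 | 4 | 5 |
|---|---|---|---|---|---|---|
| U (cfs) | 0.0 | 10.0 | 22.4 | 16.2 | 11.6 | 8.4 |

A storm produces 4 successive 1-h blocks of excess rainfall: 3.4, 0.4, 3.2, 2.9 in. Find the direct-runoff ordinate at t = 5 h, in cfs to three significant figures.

By discrete convolution, Q_j = Σ (P_i / 1 in) · U_{j−i}.
At t = 5 h (j=5): Q = (3.4/1)·8.4 + (0.4/1)·11.6 + (3.2/1)·16.2 + (2.9/1)·22.4 = 150 cfs.

Q ≈ 150 cfs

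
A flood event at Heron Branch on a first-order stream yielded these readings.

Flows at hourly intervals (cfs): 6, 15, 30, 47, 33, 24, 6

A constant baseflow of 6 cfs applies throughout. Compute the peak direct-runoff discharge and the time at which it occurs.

Subtracting baseflow gives direct-runoff ordinates: 0.0, 9.0, 24.0, 41.0, 27.0, 18.0, 0.0 cfs.
The maximum is 41.0 cfs, occurring at the reading for t = 3 h.

Q_p = 41.0 cfs at t = 3 h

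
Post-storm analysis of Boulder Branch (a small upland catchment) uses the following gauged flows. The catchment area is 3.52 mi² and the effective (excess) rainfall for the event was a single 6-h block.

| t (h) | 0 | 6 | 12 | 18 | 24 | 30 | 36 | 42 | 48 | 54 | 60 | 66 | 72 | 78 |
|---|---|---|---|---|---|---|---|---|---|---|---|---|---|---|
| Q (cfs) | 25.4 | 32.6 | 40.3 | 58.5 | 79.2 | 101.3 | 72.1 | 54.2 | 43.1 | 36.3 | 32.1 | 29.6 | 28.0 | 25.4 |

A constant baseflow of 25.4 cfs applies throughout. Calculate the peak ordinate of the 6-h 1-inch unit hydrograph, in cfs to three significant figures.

Direct runoff: 0.0, 7.2, 14.9, 33.1, 53.8, 75.9, 46.7, 28.8, 17.7, 10.9, 6.7, 4.2, 2.6, 0.0 cfs; ΣQ_DR = 302.5 cfs, peak = 75.9 cfs.
Runoff depth d = ΣQ_DR·Δt / A = 302.5 × 21600 / (3.52 mi²) = 0.7990 in.
The 1-inch UH is the DRH scaled by (1 in)/d, so U_p = 75.9 × 1/0.7990 = 95.0 cfs.

U_p ≈ 95.0 cfs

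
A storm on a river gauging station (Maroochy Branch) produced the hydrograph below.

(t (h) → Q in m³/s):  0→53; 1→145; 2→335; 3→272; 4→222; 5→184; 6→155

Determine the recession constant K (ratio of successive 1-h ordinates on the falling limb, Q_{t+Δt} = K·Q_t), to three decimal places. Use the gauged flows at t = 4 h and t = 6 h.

Using the recession-limb readings at t = 4 h and t = 6 h: Q falls from 222 to 155 m³/s over 2 intervals.
K = (Q₂/Q₁)^(1/2) = (155/222)^(1/2) = 0.836.

K ≈ 0.836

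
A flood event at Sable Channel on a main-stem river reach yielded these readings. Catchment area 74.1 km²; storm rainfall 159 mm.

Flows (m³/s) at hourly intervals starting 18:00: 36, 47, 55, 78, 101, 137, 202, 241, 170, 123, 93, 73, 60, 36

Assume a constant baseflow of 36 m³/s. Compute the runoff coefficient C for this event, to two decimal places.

ΣQ_DR = 948.0 m³/s; V = ΣQ_DR·Δt = 3.413 × 10^6 m³.
Runoff depth d = V / A = 46.06 mm.
C = d / P = 46.06 / 159 = 0.29.

C ≈ 0.29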